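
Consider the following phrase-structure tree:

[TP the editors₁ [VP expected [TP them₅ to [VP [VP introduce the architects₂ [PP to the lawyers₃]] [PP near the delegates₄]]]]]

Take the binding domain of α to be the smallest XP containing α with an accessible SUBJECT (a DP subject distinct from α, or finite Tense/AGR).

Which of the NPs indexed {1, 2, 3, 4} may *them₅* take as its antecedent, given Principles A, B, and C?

none

*them* is a pronoun, so Principle B applies: it must be free in its binding domain.
Binding domain of *them₅*: the matrix TP, whose subject is the editors₁.
*the editors₁* c-commands the pronoun within its binding domain → coindexation would violate Principle B.
*the architects₂*: the pronoun c-commands this R-expression → coindexation would violate Principle C on *the architects₂*.
*the lawyers₃*: the pronoun c-commands this R-expression → coindexation would violate Principle C on *the lawyers₃*.
*the delegates₄*: the pronoun c-commands this R-expression → coindexation would violate Principle C on *the delegates₄*.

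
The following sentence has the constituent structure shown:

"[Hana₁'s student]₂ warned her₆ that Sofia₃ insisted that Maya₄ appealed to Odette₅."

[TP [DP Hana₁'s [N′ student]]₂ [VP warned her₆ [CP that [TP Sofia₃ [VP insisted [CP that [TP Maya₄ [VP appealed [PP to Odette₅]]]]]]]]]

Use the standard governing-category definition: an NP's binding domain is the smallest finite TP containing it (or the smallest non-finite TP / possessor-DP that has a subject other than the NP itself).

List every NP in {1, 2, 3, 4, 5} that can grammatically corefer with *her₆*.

{1}

*her* is a pronoun, so Principle B applies: it must be free in its binding domain.
Binding domain of *her₆*: the matrix TP, whose subject is [Hana₁'s student]₂.
*Hana₁* and the pronoun do not c-command one another → neither Principle B nor Principle C is at stake; coindexation permitted.
*[Hana₁'s student]₂* c-commands the pronoun within its binding domain → coindexation would violate Principle B.
*Sofia₃*: the pronoun c-commands this R-expression → coindexation would violate Principle C on *Sofia₃*.
*Maya₄*: the pronoun c-commands this R-expression → coindexation would violate Principle C on *Maya₄*.
*Odette₅*: the pronoun c-commands this R-expression → coindexation would violate Principle C on *Odette₅*.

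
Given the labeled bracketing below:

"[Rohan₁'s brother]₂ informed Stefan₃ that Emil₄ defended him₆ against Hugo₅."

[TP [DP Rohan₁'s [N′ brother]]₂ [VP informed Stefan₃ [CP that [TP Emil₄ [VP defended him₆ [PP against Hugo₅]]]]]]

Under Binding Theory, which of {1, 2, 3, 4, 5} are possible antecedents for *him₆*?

*him* is a pronoun, so Principle B applies: it must be free in its binding domain.
Binding domain of *him₆*: the embedded TP, whose subject is Emil₄.
*Rohan₁* and the pronoun do not c-command one another → neither Principle B nor Principle C is at stake; coindexation permitted.
*[Rohan₁'s brother]₂* c-commands the pronoun but from outside its binding domain, and is not c-commanded by it → coindexation permitted.
*Stefan₃* c-commands the pronoun but from outside its binding domain, and is not c-commanded by it → coindexation permitted.
*Emil₄* c-commands the pronoun within its binding domain → coindexation would violate Principle B.
*Hugo₅*: the pronoun c-commands this R-expression → coindexation would violate Principle C on *Hugo₅*.

{1, 2, 3}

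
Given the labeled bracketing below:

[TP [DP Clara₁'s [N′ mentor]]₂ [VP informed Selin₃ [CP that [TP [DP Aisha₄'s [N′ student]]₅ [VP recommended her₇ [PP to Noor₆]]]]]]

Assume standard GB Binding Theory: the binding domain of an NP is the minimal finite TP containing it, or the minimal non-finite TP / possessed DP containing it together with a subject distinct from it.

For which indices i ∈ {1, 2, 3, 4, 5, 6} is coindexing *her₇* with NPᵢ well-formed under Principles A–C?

{1, 2, 3, 4}

*her* is a pronoun, so Principle B applies: it must be free in its binding domain.
Binding domain of *her₇*: the embedded TP, whose subject is [Aisha₄'s student]₅.
*Clara₁* and the pronoun do not c-command one another → neither Principle B nor Principle C is at stake; coindexation permitted.
*[Clara₁'s mentor]₂* c-commands the pronoun but from outside its binding domain, and is not c-commanded by it → coindexation permitted.
*Selin₃* c-commands the pronoun but from outside its binding domain, and is not c-commanded by it → coindexation permitted.
*Aisha₄* and the pronoun do not c-command one another → neither Principle B nor Principle C is at stake; coindexation permitted.
*[Aisha₄'s student]₅* c-commands the pronoun within its binding domain → coindexation would violate Principle B.
*Noor₆*: the pronoun c-commands this R-expression → coindexation would violate Principle C on *Noor₆*.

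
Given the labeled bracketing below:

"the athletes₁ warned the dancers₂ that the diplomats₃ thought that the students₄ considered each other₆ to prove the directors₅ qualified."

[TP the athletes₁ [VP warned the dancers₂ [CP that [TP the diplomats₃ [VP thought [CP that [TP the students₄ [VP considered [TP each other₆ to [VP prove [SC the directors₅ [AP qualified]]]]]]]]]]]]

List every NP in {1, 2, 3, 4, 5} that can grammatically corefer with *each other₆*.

*each other* is an anaphor, so Principle A applies: it must be bound in its binding domain.
Binding domain of *each other₆*: the embedded TP, whose subject is the students₄.
*the athletes₁* c-commands the anaphor but is outside its binding domain → cannot satisfy Principle A.
*the dancers₂* c-commands the anaphor but is outside its binding domain → cannot satisfy Principle A.
*the diplomats₃* c-commands the anaphor but is outside its binding domain → cannot satisfy Principle A.
*the students₄* c-commands the anaphor within its binding domain → licit binder.
*the directors₅* does not c-command the anaphor → cannot bind it.

{4}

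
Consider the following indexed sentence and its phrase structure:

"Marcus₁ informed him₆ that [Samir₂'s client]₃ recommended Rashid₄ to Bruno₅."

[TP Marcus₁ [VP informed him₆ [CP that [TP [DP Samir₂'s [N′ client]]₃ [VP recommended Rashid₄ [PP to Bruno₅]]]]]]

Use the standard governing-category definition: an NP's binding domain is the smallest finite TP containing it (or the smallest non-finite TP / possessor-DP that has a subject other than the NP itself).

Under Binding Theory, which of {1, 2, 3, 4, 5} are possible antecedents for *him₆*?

none

*him* is a pronoun, so Principle B applies: it must be free in its binding domain.
Binding domain of *him₆*: the matrix TP, whose subject is Marcus₁.
*Marcus₁* c-commands the pronoun within its binding domain → coindexation would violate Principle B.
*Samir₂*: the pronoun c-commands this R-expression → coindexation would violate Principle C on *Samir₂*.
*[Samir₂'s client]₃*: the pronoun c-commands this R-expression → coindexation would violate Principle C on *[Samir₂'s client]₃*.
*Rashid₄*: the pronoun c-commands this R-expression → coindexation would violate Principle C on *Rashid₄*.
*Bruno₅*: the pronoun c-commands this R-expression → coindexation would violate Principle C on *Bruno₅*.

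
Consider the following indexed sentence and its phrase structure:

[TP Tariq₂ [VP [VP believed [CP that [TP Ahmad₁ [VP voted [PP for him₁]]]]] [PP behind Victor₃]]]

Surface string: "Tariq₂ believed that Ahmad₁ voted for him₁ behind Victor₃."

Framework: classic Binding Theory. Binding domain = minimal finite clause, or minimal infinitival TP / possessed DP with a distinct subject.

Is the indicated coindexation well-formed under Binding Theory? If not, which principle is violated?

Principle B

The two coindexed NPs are *Ahmad₁* and *him₁*.
*him₁* is a pronoun. Its binding domain is the embedded TP, whose subject is Ahmad₁.
*Ahmad₁* c-commands it within that domain and carries the same index.
The pronoun is locally bound → Principle B violation.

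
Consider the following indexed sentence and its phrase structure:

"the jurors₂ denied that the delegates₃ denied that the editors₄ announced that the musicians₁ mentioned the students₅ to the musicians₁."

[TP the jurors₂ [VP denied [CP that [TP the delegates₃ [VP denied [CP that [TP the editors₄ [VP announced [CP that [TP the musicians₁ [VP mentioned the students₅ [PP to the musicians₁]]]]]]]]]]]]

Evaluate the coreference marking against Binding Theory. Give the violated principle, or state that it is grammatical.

Principle C

The two coindexed NPs are *the musicians₁* (the higher occurrence) and *the musicians₁* (the lower occurrence).
*the musicians₁* (the lower occurrence) is an R-expression. Principle C requires it to be free everywhere.
*the musicians₁* (the higher occurrence) c-commands it and carries the same index.
The R-expression is bound → Principle C violation.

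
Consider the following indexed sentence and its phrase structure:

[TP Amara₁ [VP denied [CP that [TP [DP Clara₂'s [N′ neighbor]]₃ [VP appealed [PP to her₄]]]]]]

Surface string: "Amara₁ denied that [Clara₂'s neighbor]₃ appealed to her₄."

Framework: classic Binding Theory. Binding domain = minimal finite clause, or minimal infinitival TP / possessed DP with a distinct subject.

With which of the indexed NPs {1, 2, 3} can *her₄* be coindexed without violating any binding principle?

{1, 2}

*her* is a pronoun, so Principle B applies: it must be free in its binding domain.
Binding domain of *her₄*: the embedded TP, whose subject is [Clara₂'s neighbor]₃.
*Amara₁* c-commands the pronoun but from outside its binding domain, and is not c-commanded by it → coindexation permitted.
*Clara₂* and the pronoun do not c-command one another → neither Principle B nor Principle C is at stake; coindexation permitted.
*[Clara₂'s neighbor]₃* c-commands the pronoun within its binding domain → coindexation would violate Principle B.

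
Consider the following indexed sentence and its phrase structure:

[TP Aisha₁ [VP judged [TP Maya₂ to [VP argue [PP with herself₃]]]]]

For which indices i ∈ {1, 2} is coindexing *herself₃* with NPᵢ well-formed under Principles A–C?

*herself* is an anaphor, so Principle A applies: it must be bound in its binding domain.
Binding domain of *herself₃*: the embedded TP, whose subject is Maya₂.
*Aisha₁* c-commands the anaphor but is outside its binding domain → cannot satisfy Principle A.
*Maya₂* c-commands the anaphor within its binding domain → licit binder.

{2}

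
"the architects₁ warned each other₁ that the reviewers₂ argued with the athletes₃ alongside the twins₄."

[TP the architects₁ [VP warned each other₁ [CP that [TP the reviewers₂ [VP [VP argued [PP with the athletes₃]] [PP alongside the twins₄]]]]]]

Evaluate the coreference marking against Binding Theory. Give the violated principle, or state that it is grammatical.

The two coindexed NPs are *the architects₁* and *each other₁*.
*each other₁* is an anaphor; its binding domain is the matrix TP, whose subject is the architects₁. *the architects₁* c-commands it within that domain and shares its index, so Principle A is satisfied.
*the architects₁* is an R-expression; *each other₁* does not c-command it, and no other NP shares its index, so Principle C is satisfied.
All principles are respected.

grammatical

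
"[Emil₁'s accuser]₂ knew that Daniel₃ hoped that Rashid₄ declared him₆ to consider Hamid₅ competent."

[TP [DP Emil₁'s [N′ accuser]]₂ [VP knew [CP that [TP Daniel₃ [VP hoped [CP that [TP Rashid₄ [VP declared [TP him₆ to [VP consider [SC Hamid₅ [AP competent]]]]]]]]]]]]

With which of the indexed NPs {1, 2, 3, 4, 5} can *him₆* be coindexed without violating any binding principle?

*him* is a pronoun, so Principle B applies: it must be free in its binding domain.
Binding domain of *him₆*: the embedded TP, whose subject is Rashid₄.
*Emil₁* and the pronoun do not c-command one another → neither Principle B nor Principle C is at stake; coindexation permitted.
*[Emil₁'s accuser]₂* c-commands the pronoun but from outside its binding domain, and is not c-commanded by it → coindexation permitted.
*Daniel₃* c-commands the pronoun but from outside its binding domain, and is not c-commanded by it → coindexation permitted.
*Rashid₄* c-commands the pronoun within its binding domain → coindexation would violate Principle B.
*Hamid₅*: the pronoun c-commands this R-expression → coindexation would violate Principle C on *Hamid₅*.

{1, 2, 3}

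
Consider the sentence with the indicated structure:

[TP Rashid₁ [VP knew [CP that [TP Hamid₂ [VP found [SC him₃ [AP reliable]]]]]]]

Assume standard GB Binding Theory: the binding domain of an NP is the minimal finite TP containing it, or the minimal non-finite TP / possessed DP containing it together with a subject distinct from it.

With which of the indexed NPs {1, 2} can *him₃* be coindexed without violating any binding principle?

{1}

*him* is a pronoun, so Principle B applies: it must be free in its binding domain.
Binding domain of *him₃*: the embedded TP, whose subject is Hamid₂.
*Rashid₁* c-commands the pronoun but from outside its binding domain, and is not c-commanded by it → coindexation permitted.
*Hamid₂* c-commands the pronoun within its binding domain → coindexation would violate Principle B.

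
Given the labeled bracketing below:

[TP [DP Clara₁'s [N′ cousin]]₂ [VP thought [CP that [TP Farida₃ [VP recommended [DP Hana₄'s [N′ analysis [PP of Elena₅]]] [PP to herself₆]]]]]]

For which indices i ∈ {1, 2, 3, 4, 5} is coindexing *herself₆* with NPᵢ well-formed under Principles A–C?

*herself* is an anaphor, so Principle A applies: it must be bound in its binding domain.
Binding domain of *herself₆*: the embedded TP, whose subject is Farida₃.
*Clara₁* does not c-command the anaphor → cannot bind it.
*[Clara₁'s cousin]₂* c-commands the anaphor but is outside its binding domain → cannot satisfy Principle A.
*Farida₃* c-commands the anaphor within its binding domain → licit binder.
*Hana₄* does not c-command the anaphor → cannot bind it.
*Elena₅* does not c-command the anaphor → cannot bind it.

{3}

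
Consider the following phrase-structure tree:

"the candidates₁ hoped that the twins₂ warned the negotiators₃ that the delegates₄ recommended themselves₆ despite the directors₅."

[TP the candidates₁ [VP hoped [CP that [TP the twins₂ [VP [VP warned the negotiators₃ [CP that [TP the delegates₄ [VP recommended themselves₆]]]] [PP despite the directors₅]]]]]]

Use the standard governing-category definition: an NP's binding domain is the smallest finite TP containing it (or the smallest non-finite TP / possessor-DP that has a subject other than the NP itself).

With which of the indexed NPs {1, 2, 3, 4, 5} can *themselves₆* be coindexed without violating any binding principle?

*themselves* is an anaphor, so Principle A applies: it must be bound in its binding domain.
Binding domain of *themselves₆*: the embedded TP, whose subject is the delegates₄.
*the candidates₁* c-commands the anaphor but is outside its binding domain → cannot satisfy Principle A.
*the twins₂* c-commands the anaphor but is outside its binding domain → cannot satisfy Principle A.
*the negotiators₃* c-commands the anaphor but is outside its binding domain → cannot satisfy Principle A.
*the delegates₄* c-commands the anaphor within its binding domain → licit binder.
*the directors₅* does not c-command the anaphor → cannot bind it.

{4}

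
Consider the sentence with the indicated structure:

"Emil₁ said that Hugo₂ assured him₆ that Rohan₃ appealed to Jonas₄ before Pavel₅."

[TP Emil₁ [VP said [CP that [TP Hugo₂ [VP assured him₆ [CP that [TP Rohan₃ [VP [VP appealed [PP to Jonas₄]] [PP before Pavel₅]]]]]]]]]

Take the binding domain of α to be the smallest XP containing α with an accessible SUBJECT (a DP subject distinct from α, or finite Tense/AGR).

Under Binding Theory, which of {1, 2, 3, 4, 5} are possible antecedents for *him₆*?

*him* is a pronoun, so Principle B applies: it must be free in its binding domain.
Binding domain of *him₆*: the embedded TP, whose subject is Hugo₂.
*Emil₁* c-commands the pronoun but from outside its binding domain, and is not c-commanded by it → coindexation permitted.
*Hugo₂* c-commands the pronoun within its binding domain → coindexation would violate Principle B.
*Rohan₃*: the pronoun c-commands this R-expression → coindexation would violate Principle C on *Rohan₃*.
*Jonas₄*: the pronoun c-commands this R-expression → coindexation would violate Principle C on *Jonas₄*.
*Pavel₅*: the pronoun c-commands this R-expression → coindexation would violate Principle C on *Pavel₅*.

{1}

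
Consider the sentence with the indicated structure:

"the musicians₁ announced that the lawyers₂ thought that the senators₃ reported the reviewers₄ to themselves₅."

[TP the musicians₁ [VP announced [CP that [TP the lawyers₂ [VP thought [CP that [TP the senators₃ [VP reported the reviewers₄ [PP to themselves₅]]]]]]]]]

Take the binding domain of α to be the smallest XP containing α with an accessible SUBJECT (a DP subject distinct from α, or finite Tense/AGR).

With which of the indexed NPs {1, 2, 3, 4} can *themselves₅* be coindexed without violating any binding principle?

*themselves* is an anaphor, so Principle A applies: it must be bound in its binding domain.
Binding domain of *themselves₅*: the embedded TP, whose subject is the senators₃.
*the musicians₁* c-commands the anaphor but is outside its binding domain → cannot satisfy Principle A.
*the lawyers₂* c-commands the anaphor but is outside its binding domain → cannot satisfy Principle A.
*the senators₃* c-commands the anaphor within its binding domain → licit binder.
*the reviewers₄* c-commands the anaphor within its binding domain → licit binder.

{3, 4}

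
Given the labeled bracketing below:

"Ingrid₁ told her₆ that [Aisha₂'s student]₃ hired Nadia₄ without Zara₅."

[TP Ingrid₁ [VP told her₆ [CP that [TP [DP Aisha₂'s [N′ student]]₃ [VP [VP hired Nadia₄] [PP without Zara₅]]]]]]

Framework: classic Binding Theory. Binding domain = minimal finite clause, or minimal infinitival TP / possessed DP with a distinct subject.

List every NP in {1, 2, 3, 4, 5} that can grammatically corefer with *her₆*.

*her* is a pronoun, so Principle B applies: it must be free in its binding domain.
Binding domain of *her₆*: the matrix TP, whose subject is Ingrid₁.
*Ingrid₁* c-commands the pronoun within its binding domain → coindexation would violate Principle B.
*Aisha₂*: the pronoun c-commands this R-expression → coindexation would violate Principle C on *Aisha₂*.
*[Aisha₂'s student]₃*: the pronoun c-commands this R-expression → coindexation would violate Principle C on *[Aisha₂'s student]₃*.
*Nadia₄*: the pronoun c-commands this R-expression → coindexation would violate Principle C on *Nadia₄*.
*Zara₅*: the pronoun c-commands this R-expression → coindexation would violate Principle C on *Zara₅*.

none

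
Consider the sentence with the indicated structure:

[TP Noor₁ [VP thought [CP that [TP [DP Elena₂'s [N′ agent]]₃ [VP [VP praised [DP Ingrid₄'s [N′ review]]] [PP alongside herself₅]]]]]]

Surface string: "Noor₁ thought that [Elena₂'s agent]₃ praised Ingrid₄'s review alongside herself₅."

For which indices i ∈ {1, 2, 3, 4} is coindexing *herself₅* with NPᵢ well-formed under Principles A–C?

{3}

*herself* is an anaphor, so Principle A applies: it must be bound in its binding domain.
Binding domain of *herself₅*: the embedded TP, whose subject is [Elena₂'s agent]₃.
*Noor₁* c-commands the anaphor but is outside its binding domain → cannot satisfy Principle A.
*Elena₂* does not c-command the anaphor → cannot bind it.
*[Elena₂'s agent]₃* c-commands the anaphor within its binding domain → licit binder.
*Ingrid₄* does not c-command the anaphor → cannot bind it.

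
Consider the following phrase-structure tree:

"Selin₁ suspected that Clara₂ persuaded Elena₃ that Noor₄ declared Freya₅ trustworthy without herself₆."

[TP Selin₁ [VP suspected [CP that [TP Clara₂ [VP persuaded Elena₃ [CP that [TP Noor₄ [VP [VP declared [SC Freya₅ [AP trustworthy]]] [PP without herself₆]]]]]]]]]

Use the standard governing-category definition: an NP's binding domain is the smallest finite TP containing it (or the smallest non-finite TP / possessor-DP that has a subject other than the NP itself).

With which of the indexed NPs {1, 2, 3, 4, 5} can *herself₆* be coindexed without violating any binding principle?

*herself* is an anaphor, so Principle A applies: it must be bound in its binding domain.
Binding domain of *herself₆*: the embedded TP, whose subject is Noor₄.
*Selin₁* c-commands the anaphor but is outside its binding domain → cannot satisfy Principle A.
*Clara₂* c-commands the anaphor but is outside its binding domain → cannot satisfy Principle A.
*Elena₃* c-commands the anaphor but is outside its binding domain → cannot satisfy Principle A.
*Noor₄* c-commands the anaphor within its binding domain → licit binder.
*Freya₅* does not c-command the anaphor → cannot bind it.

{4}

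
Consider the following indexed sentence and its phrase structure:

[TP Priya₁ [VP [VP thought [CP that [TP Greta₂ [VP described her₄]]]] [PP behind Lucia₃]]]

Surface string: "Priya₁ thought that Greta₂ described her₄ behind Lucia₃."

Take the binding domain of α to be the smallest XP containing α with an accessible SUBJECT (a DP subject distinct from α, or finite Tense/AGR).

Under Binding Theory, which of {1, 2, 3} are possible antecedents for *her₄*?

{1, 3}

*her* is a pronoun, so Principle B applies: it must be free in its binding domain.
Binding domain of *her₄*: the embedded TP, whose subject is Greta₂.
*Priya₁* c-commands the pronoun but from outside its binding domain, and is not c-commanded by it → coindexation permitted.
*Greta₂* c-commands the pronoun within its binding domain → coindexation would violate Principle B.
*Lucia₃* and the pronoun do not c-command one another → neither Principle B nor Principle C is at stake; coindexation permitted.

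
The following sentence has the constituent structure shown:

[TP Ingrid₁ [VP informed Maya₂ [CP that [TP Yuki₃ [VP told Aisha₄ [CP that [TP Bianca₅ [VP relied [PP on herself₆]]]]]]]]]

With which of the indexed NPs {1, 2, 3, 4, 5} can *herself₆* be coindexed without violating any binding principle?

{5}

*herself* is an anaphor, so Principle A applies: it must be bound in its binding domain.
Binding domain of *herself₆*: the embedded TP, whose subject is Bianca₅.
*Ingrid₁* c-commands the anaphor but is outside its binding domain → cannot satisfy Principle A.
*Maya₂* c-commands the anaphor but is outside its binding domain → cannot satisfy Principle A.
*Yuki₃* c-commands the anaphor but is outside its binding domain → cannot satisfy Principle A.
*Aisha₄* c-commands the anaphor but is outside its binding domain → cannot satisfy Principle A.
*Bianca₅* c-commands the anaphor within its binding domain → licit binder.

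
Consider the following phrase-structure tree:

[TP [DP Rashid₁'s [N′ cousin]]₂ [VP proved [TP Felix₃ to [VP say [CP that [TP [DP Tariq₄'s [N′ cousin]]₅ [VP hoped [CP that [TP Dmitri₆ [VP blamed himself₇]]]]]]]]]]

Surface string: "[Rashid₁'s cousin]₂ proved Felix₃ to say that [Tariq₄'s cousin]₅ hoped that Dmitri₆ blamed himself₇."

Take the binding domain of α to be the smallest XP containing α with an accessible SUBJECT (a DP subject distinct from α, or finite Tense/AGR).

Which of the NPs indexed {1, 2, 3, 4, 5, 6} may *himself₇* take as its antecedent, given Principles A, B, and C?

*himself* is an anaphor, so Principle A applies: it must be bound in its binding domain.
Binding domain of *himself₇*: the embedded TP, whose subject is Dmitri₆.
*Rashid₁* does not c-command the anaphor → cannot bind it.
*[Rashid₁'s cousin]₂* c-commands the anaphor but is outside its binding domain → cannot satisfy Principle A.
*Felix₃* c-commands the anaphor but is outside its binding domain → cannot satisfy Principle A.
*Tariq₄* does not c-command the anaphor → cannot bind it.
*[Tariq₄'s cousin]₅* c-commands the anaphor but is outside its binding domain → cannot satisfy Principle A.
*Dmitri₆* c-commands the anaphor within its binding domain → licit binder.

{6}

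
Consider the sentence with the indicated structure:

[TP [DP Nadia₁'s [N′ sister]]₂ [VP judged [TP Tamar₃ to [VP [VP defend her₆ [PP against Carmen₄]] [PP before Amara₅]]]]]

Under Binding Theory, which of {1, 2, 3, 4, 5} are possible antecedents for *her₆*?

{1, 2, 5}

*her* is a pronoun, so Principle B applies: it must be free in its binding domain.
Binding domain of *her₆*: the embedded TP, whose subject is Tamar₃.
*Nadia₁* and the pronoun do not c-command one another → neither Principle B nor Principle C is at stake; coindexation permitted.
*[Nadia₁'s sister]₂* c-commands the pronoun but from outside its binding domain, and is not c-commanded by it → coindexation permitted.
*Tamar₃* c-commands the pronoun within its binding domain → coindexation would violate Principle B.
*Carmen₄*: the pronoun c-commands this R-expression → coindexation would violate Principle C on *Carmen₄*.
*Amara₅* and the pronoun do not c-command one another → neither Principle B nor Principle C is at stake; coindexation permitted.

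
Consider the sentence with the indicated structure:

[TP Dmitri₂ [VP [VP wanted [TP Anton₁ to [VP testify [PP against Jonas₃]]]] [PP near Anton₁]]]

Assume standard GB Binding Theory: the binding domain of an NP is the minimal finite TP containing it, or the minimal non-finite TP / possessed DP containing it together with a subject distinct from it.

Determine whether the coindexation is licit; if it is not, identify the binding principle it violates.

grammatical

The two coindexed NPs are *Anton₁* and *Anton₁*.
*Anton₁* is an R-expression; no coindexed NP c-commands it, so Principle C holds.
*Anton₁* is an R-expression; *Anton₁* does not c-command it, and no other NP shares its index, so Principle C is satisfied.
All principles are respected.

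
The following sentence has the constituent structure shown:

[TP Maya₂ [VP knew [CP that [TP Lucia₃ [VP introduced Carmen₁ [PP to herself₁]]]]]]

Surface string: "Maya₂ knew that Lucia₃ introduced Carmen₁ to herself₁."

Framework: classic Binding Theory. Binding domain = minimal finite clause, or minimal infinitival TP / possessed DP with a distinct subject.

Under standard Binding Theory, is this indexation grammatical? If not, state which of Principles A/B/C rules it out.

The two coindexed NPs are *Carmen₁* and *herself₁*.
*herself₁* is an anaphor; its binding domain is the embedded TP, whose subject is Lucia₃. *Carmen₁* c-commands it within that domain and shares its index, so Principle A is satisfied.
*Carmen₁* is an R-expression; *herself₁* does not c-command it, and no other NP shares its index, so Principle C is satisfied.
All principles are respected.

grammatical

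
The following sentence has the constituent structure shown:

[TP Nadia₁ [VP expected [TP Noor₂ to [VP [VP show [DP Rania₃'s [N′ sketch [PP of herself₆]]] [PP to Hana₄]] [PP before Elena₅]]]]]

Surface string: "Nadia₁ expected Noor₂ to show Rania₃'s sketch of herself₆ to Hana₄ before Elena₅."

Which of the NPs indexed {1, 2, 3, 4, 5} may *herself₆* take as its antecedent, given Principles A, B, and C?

{3}

*herself* is an anaphor, so Principle A applies: it must be bound in its binding domain.
Binding domain of *herself₆*: the possessed DP, whose subject is Rania₃.
*Nadia₁* c-commands the anaphor but is outside its binding domain → cannot satisfy Principle A.
*Noor₂* c-commands the anaphor but is outside its binding domain → cannot satisfy Principle A.
*Rania₃* c-commands the anaphor within its binding domain → licit binder.
*Hana₄* does not c-command the anaphor → cannot bind it.
*Elena₅* does not c-command the anaphor → cannot bind it.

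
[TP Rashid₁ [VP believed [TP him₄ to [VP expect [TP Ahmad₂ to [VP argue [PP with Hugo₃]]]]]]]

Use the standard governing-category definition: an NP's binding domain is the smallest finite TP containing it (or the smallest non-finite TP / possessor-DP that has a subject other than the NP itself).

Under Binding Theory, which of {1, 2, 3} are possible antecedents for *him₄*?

none

*him* is a pronoun, so Principle B applies: it must be free in its binding domain.
Binding domain of *him₄*: the matrix TP, whose subject is Rashid₁.
*Rashid₁* c-commands the pronoun within its binding domain → coindexation would violate Principle B.
*Ahmad₂*: the pronoun c-commands this R-expression → coindexation would violate Principle C on *Ahmad₂*.
*Hugo₃*: the pronoun c-commands this R-expression → coindexation would violate Principle C on *Hugo₃*.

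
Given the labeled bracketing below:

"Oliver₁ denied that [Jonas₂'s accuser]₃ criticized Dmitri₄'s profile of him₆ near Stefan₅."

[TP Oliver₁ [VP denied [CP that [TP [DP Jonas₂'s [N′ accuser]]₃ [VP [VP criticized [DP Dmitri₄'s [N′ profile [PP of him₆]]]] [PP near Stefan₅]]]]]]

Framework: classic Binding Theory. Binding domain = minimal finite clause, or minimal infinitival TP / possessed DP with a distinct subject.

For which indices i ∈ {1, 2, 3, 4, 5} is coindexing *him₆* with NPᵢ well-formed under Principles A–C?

*him* is a pronoun, so Principle B applies: it must be free in its binding domain.
Binding domain of *him₆*: the possessed DP, whose subject is Dmitri₄.
*Oliver₁* c-commands the pronoun but from outside its binding domain, and is not c-commanded by it → coindexation permitted.
*Jonas₂* and the pronoun do not c-command one another → neither Principle B nor Principle C is at stake; coindexation permitted.
*[Jonas₂'s accuser]₃* c-commands the pronoun but from outside its binding domain, and is not c-commanded by it → coindexation permitted.
*Dmitri₄* c-commands the pronoun within its binding domain → coindexation would violate Principle B.
*Stefan₅* and the pronoun do not c-command one another → neither Principle B nor Principle C is at stake; coindexation permitted.

{1, 2, 3, 5}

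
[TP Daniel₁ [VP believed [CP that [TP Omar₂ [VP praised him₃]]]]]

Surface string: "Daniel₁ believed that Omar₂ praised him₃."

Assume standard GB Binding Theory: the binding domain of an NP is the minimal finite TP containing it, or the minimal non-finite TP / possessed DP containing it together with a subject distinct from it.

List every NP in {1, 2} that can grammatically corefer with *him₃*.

{1}

*him* is a pronoun, so Principle B applies: it must be free in its binding domain.
Binding domain of *him₃*: the embedded TP, whose subject is Omar₂.
*Daniel₁* c-commands the pronoun but from outside its binding domain, and is not c-commanded by it → coindexation permitted.
*Omar₂* c-commands the pronoun within its binding domain → coindexation would violate Principle B.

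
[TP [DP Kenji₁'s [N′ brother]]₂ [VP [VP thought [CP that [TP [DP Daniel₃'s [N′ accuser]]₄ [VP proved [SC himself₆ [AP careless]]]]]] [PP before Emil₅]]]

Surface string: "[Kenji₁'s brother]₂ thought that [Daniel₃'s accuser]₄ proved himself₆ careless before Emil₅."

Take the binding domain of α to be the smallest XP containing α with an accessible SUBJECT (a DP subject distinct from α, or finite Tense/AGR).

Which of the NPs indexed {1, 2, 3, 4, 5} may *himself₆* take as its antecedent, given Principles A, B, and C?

{4}

*himself* is an anaphor, so Principle A applies: it must be bound in its binding domain.
Binding domain of *himself₆*: the embedded TP, whose subject is [Daniel₃'s accuser]₄.
*Kenji₁* does not c-command the anaphor → cannot bind it.
*[Kenji₁'s brother]₂* c-commands the anaphor but is outside its binding domain → cannot satisfy Principle A.
*Daniel₃* does not c-command the anaphor → cannot bind it.
*[Daniel₃'s accuser]₄* c-commands the anaphor within its binding domain → licit binder.
*Emil₅* does not c-command the anaphor → cannot bind it.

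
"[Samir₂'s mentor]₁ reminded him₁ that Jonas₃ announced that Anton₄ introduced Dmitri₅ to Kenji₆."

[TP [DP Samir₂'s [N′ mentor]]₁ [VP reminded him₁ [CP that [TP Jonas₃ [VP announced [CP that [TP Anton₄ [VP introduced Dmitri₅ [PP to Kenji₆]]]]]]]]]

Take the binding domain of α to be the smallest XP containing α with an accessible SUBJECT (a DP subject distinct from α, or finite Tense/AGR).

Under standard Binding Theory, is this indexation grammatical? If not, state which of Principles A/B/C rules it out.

The two coindexed NPs are *[Samir₂'s mentor]₁* and *him₁*.
*him₁* is a pronoun. Its binding domain is the matrix TP, whose subject is [Samir₂'s mentor]₁.
*[Samir₂'s mentor]₁* c-commands it within that domain and carries the same index.
The pronoun is locally bound → Principle B violation.

Principle B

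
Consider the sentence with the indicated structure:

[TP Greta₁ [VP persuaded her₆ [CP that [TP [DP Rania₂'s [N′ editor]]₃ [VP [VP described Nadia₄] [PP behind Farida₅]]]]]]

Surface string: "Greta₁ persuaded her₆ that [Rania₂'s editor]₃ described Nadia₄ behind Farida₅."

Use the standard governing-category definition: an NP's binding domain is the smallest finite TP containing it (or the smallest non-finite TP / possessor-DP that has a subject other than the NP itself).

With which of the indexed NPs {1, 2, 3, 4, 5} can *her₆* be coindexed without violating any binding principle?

none

*her* is a pronoun, so Principle B applies: it must be free in its binding domain.
Binding domain of *her₆*: the matrix TP, whose subject is Greta₁.
*Greta₁* c-commands the pronoun within its binding domain → coindexation would violate Principle B.
*Rania₂*: the pronoun c-commands this R-expression → coindexation would violate Principle C on *Rania₂*.
*[Rania₂'s editor]₃*: the pronoun c-commands this R-expression → coindexation would violate Principle C on *[Rania₂'s editor]₃*.
*Nadia₄*: the pronoun c-commands this R-expression → coindexation would violate Principle C on *Nadia₄*.
*Farida₅*: the pronoun c-commands this R-expression → coindexation would violate Principle C on *Farida₅*.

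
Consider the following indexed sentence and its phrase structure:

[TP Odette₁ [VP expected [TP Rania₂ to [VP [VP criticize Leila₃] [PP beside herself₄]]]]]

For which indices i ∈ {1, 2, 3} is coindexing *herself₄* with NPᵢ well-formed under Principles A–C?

*herself* is an anaphor, so Principle A applies: it must be bound in its binding domain.
Binding domain of *herself₄*: the embedded TP, whose subject is Rania₂.
*Odette₁* c-commands the anaphor but is outside its binding domain → cannot satisfy Principle A.
*Rania₂* c-commands the anaphor within its binding domain → licit binder.
*Leila₃* does not c-command the anaphor → cannot bind it.

{2}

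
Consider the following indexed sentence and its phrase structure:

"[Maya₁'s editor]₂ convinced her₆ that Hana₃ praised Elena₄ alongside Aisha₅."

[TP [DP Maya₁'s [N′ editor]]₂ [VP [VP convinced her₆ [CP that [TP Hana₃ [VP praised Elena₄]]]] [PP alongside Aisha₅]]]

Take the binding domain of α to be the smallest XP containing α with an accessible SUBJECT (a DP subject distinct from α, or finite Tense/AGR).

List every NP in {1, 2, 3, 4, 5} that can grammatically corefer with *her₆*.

*her* is a pronoun, so Principle B applies: it must be free in its binding domain.
Binding domain of *her₆*: the matrix TP, whose subject is [Maya₁'s editor]₂.
*Maya₁* and the pronoun do not c-command one another → neither Principle B nor Principle C is at stake; coindexation permitted.
*[Maya₁'s editor]₂* c-commands the pronoun within its binding domain → coindexation would violate Principle B.
*Hana₃*: the pronoun c-commands this R-expression → coindexation would violate Principle C on *Hana₃*.
*Elena₄*: the pronoun c-commands this R-expression → coindexation would violate Principle C on *Elena₄*.
*Aisha₅* and the pronoun do not c-command one another → neither Principle B nor Principle C is at stake; coindexation permitted.

{1, 5}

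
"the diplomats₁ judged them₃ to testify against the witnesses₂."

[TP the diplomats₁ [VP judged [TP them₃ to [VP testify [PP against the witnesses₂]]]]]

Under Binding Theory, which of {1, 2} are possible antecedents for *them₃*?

*them* is a pronoun, so Principle B applies: it must be free in its binding domain.
Binding domain of *them₃*: the matrix TP, whose subject is the diplomats₁.
*the diplomats₁* c-commands the pronoun within its binding domain → coindexation would violate Principle B.
*the witnesses₂*: the pronoun c-commands this R-expression → coindexation would violate Principle C on *the witnesses₂*.

none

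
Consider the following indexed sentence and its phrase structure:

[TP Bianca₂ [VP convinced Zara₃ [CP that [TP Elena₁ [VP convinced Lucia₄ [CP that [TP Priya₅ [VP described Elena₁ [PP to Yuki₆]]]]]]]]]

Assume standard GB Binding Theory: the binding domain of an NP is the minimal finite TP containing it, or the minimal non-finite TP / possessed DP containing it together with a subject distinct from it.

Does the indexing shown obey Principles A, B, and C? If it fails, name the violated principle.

The two coindexed NPs are *Elena₁* (the lower occurrence) and *Elena₁* (the higher occurrence).
*Elena₁* (the lower occurrence) is an R-expression. Principle C requires it to be free everywhere.
*Elena₁* (the higher occurrence) c-commands it and carries the same index.
The R-expression is bound → Principle C violation.

Principle C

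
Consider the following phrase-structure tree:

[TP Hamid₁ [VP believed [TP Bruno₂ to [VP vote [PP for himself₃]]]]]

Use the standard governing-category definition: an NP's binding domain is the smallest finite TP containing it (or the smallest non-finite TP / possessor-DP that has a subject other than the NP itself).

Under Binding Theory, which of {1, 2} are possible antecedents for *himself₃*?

*himself* is an anaphor, so Principle A applies: it must be bound in its binding domain.
Binding domain of *himself₃*: the embedded TP, whose subject is Bruno₂.
*Hamid₁* c-commands the anaphor but is outside its binding domain → cannot satisfy Principle A.
*Bruno₂* c-commands the anaphor within its binding domain → licit binder.

{2}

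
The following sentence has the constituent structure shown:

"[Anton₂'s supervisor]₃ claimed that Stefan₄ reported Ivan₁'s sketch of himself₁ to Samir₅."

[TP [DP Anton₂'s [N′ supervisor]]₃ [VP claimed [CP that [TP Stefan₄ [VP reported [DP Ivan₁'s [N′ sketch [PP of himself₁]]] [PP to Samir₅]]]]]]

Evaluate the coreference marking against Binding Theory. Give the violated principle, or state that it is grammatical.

grammatical

The two coindexed NPs are *Ivan₁* and *himself₁*.
*himself₁* is an anaphor; its binding domain is the possessed DP, whose subject is Ivan₁. *Ivan₁* c-commands it within that domain and shares its index, so Principle A is satisfied.
*Ivan₁* is an R-expression; *himself₁* does not c-command it, and no other NP shares its index, so Principle C is satisfied.
All principles are respected.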